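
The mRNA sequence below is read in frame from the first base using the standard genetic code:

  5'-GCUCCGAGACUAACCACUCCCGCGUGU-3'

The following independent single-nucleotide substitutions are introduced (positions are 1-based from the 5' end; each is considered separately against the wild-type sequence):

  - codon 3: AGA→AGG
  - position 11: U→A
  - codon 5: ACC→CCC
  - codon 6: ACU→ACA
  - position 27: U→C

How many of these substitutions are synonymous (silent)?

Codon 3: AGA (Arg) → AGG (Arg) — synonymous.
Codon 4: CUA (Leu) → CAA (Gln) — missense.
Codon 5: ACC (Thr) → CCC (Pro) — missense.
Codon 6: ACU (Thr) → ACA (Thr) — synonymous.
Codon 9: UGU (Cys) → UGC (Cys) — synonymous.
Synonymous: 3 of 5.

3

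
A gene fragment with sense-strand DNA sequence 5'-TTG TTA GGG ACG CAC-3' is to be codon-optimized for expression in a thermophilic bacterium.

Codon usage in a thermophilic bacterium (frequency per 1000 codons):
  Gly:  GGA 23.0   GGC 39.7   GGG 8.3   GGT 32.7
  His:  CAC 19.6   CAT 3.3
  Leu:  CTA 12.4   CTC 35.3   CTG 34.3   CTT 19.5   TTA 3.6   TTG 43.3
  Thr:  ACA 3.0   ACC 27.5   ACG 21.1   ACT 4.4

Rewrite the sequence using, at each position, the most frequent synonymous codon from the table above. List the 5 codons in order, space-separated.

Codon 1 (Leu): best is TTG at 43.3.
Codon 2 (Leu): best is TTG at 43.3.
Codon 3 (Gly): best is GGC at 39.7.
Codon 4 (Thr): best is ACC at 27.5.
Codon 5 (His): best is CAC at 19.6.

TTG TTG GGC ACC CAC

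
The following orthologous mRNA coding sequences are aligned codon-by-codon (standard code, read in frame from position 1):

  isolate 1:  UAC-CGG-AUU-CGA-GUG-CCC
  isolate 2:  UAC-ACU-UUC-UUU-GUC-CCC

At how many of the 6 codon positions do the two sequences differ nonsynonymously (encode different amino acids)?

Codon 1: UAC Tyr / UAC Tyr — identical.
Codon 2: CGG Arg / ACU Thr — nonsynonymous.
Codon 3: AUU Ile / UUC Phe — nonsynonymous.
Codon 4: CGA Arg / UUU Phe — nonsynonymous.
Codon 5: GUG Val / GUC Val — synonymous.
Codon 6: CCC Pro / CCC Pro — identical.
Nonsynonymous differences: 3.

3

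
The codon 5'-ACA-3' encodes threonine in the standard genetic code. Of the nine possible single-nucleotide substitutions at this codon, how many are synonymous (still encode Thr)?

3

Position 1: none → 0 synonymous.
Position 2: none → 0 synonymous.
Position 3: ACU, ACC, ACG → 3 synonymous.
Total: 0 + 0 + 3 = 3.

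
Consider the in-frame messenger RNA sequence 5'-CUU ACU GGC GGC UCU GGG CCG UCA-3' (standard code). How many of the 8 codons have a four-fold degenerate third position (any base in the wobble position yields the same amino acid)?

8

Codon 1 CUU (Leu): third position 4-fold.
Codon 2 ACU (Thr): third position 4-fold.
Codon 3 GGC (Gly): third position 4-fold.
Codon 4 GGC (Gly): third position 4-fold.
Codon 5 UCU (Ser): third position 4-fold.
Codon 6 GGG (Gly): third position 4-fold.
Codon 7 CCG (Pro): third position 4-fold.
Codon 8 UCA (Ser): third position 4-fold.
Four-fold degenerate third positions: 8.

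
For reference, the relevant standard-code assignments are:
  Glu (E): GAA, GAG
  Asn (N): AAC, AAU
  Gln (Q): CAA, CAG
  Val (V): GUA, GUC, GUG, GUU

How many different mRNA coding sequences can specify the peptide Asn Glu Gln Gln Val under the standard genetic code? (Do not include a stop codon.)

Asn: 2 codons.
Glu: 2 codons.
Gln: 2 codons.
Gln: 2 codons.
Val: 4 codons.
2 × 2 × 2 × 2 × 4 = 64.

64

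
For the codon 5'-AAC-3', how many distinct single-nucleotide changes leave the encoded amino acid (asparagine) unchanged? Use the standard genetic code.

1

Position 1: none → 0 synonymous.
Position 2: none → 0 synonymous.
Position 3: AAT → 1 synonymous.
Total: 0 + 0 + 1 = 1.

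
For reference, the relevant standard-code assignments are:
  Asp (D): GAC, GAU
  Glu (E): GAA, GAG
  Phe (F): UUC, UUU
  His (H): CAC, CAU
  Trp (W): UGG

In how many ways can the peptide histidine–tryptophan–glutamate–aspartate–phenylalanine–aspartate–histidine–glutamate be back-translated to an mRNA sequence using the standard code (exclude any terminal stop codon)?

His: 2 codons.
Trp: 1 codon.
Glu: 2 codons.
Asp: 2 codons.
Phe: 2 codons.
Asp: 2 codons.
His: 2 codons.
Glu: 2 codons.
2 × 1 × 2 × 2 × 2 × 2 × 2 × 2 = 128.

128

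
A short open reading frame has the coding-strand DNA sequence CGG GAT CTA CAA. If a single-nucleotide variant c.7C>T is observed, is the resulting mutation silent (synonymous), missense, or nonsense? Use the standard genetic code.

silent

Position 7 falls in codon 3: CTA → Leu.
After the substitution the codon is TTA → Leu.
Both encode Leu, so the change is synonymous.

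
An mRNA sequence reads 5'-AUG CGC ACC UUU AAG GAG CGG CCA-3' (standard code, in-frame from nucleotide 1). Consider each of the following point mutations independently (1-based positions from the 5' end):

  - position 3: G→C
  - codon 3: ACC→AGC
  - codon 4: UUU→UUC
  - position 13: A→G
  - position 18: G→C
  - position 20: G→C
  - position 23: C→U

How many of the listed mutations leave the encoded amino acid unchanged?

1

Codon 1: AUG (Met) → AUC (Ile) — missense.
Codon 3: ACC (Thr) → AGC (Ser) — missense.
Codon 4: UUU (Phe) → UUC (Phe) — synonymous.
Codon 5: AAG (Lys) → GAG (Glu) — missense.
Codon 6: GAG (Glu) → GAC (Asp) — missense.
Codon 7: CGG (Arg) → CCG (Pro) — missense.
Codon 8: CCA (Pro) → CUA (Leu) — missense.
Synonymous: 1 of 7.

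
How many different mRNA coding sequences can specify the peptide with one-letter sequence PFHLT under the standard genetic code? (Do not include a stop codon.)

Pro: 4 codons.
Phe: 2 codons.
His: 2 codons.
Leu: 6 codons.
Thr: 4 codons.
4 × 2 × 2 × 6 × 4 = 384.

384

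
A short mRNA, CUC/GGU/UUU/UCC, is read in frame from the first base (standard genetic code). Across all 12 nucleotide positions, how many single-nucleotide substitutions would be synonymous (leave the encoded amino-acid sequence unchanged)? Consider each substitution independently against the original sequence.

10

Codon 1 (CUC, Leu): 3 synonymous substitutions.
Codon 2 (GGU, Gly): 3 synonymous substitutions.
Codon 3 (UUU, Phe): 1 synonymous substitution.
Codon 4 (UCC, Ser): 3 synonymous substitutions.
Total: 3 + 3 + 1 + 3 = 10.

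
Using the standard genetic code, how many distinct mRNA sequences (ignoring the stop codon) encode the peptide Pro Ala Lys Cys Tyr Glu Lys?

Pro: 4 codons.
Ala: 4 codons.
Lys: 2 codons.
Cys: 2 codons.
Tyr: 2 codons.
Glu: 2 codons.
Lys: 2 codons.
4 × 4 × 2 × 2 × 2 × 2 × 2 = 512.

512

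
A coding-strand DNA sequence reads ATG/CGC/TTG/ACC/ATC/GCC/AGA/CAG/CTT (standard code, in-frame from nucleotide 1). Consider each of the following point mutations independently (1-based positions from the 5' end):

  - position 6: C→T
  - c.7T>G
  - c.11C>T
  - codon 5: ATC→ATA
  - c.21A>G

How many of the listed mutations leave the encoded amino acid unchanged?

Codon 2: CGC (Arg) → CGT (Arg) — synonymous.
Codon 3: TTG (Leu) → GTG (Val) — missense.
Codon 4: ACC (Thr) → ATC (Ile) — missense.
Codon 5: ATC (Ile) → ATA (Ile) — synonymous.
Codon 7: AGA (Arg) → AGG (Arg) — synonymous.
Synonymous: 3 of 5.

3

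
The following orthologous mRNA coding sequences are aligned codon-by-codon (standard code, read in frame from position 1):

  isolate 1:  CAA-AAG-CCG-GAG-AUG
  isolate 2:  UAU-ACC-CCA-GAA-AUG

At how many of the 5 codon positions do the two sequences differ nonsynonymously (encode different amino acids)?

Codon 1: CAA Gln / UAU Tyr — nonsynonymous.
Codon 2: AAG Lys / ACC Thr — nonsynonymous.
Codon 3: CCG Pro / CCA Pro — synonymous.
Codon 4: GAG Glu / GAA Glu — synonymous.
Codon 5: AUG Met / AUG Met — identical.
Nonsynonymous differences: 2.

2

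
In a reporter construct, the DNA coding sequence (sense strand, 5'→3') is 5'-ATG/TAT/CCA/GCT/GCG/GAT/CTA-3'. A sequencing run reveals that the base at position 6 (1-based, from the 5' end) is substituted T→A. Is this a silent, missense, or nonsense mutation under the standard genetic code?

nonsense

Position 6 falls in codon 2: TAT → Tyr.
After the substitution the codon is TAA → Stop.
The new codon is a stop codon, so this is a nonsense mutation.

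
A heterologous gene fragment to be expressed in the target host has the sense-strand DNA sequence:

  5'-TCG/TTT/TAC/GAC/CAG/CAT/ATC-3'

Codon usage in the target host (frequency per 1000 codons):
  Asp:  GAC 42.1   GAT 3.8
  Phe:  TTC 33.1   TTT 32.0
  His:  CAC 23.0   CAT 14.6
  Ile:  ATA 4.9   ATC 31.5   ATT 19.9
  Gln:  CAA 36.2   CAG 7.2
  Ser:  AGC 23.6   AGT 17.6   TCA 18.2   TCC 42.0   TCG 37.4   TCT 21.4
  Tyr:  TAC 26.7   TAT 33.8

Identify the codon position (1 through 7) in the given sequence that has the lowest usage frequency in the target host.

Codon 1 TCG (Ser): 37.4 per 1000.
Codon 2 TTT (Phe): 32.0 per 1000.
Codon 3 TAC (Tyr): 26.7 per 1000.
Codon 4 GAC (Asp): 42.1 per 1000.
Codon 5 CAG (Gln): 7.2 per 1000.
Codon 6 CAT (His): 14.6 per 1000.
Codon 7 ATC (Ile): 31.5 per 1000.
Lowest frequency is 7.2 at codon 5.

5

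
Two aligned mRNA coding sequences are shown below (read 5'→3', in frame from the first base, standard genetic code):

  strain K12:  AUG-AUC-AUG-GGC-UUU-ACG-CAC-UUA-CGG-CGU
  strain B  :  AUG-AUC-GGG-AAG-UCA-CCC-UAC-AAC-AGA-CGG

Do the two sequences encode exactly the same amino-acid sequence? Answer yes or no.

Codon 1: AUG Met / AUG Met — identical.
Codon 2: AUC Ile / AUC Ile — identical.
Codon 3: AUG Met / GGG Gly — nonsynonymous.
Codon 4: GGC Gly / AAG Lys — nonsynonymous.
Codon 5: UUU Phe / UCA Ser — nonsynonymous.
Codon 6: ACG Thr / CCC Pro — nonsynonymous.
Codon 7: CAC His / UAC Tyr — nonsynonymous.
Codon 8: UUA Leu / AAC Asn — nonsynonymous.
Codon 9: CGG Arg / AGA Arg — synonymous.
Codon 10: CGU Arg / CGG Arg — synonymous.
Nonsynonymous differences: 6 → different protein.

no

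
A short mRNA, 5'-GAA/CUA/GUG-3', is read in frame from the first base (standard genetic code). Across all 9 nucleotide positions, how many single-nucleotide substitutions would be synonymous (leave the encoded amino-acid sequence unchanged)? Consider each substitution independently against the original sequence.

8

Codon 1 (GAA, Glu): 1 synonymous substitution.
Codon 2 (CUA, Leu): 4 synonymous substitutions.
Codon 3 (GUG, Val): 3 synonymous substitutions.
Total: 1 + 4 + 3 = 8.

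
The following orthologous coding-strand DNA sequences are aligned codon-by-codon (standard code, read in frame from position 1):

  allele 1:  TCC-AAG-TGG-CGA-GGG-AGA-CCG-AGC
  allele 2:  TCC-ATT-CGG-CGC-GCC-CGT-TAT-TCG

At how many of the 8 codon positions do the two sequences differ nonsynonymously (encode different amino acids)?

4

Codon 1: TCC Ser / TCC Ser — identical.
Codon 2: AAG Lys / ATT Ile — nonsynonymous.
Codon 3: TGG Trp / CGG Arg — nonsynonymous.
Codon 4: CGA Arg / CGC Arg — synonymous.
Codon 5: GGG Gly / GCC Ala — nonsynonymous.
Codon 6: AGA Arg / CGT Arg — synonymous.
Codon 7: CCG Pro / TAT Tyr — nonsynonymous.
Codon 8: AGC Ser / TCG Ser — synonymous.
Nonsynonymous differences: 4.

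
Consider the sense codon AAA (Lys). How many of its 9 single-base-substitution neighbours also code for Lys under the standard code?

1

Position 1: none → 0 synonymous.
Position 2: none → 0 synonymous.
Position 3: AAG → 1 synonymous.
Total: 0 + 0 + 1 = 1.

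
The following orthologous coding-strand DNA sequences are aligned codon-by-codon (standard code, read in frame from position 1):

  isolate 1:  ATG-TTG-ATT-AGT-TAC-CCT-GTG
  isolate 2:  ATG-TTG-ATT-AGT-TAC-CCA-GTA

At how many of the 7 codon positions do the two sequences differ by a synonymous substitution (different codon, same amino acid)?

2

Codon 1: ATG Met / ATG Met — identical.
Codon 2: TTG Leu / TTG Leu — identical.
Codon 3: ATT Ile / ATT Ile — identical.
Codon 4: AGT Ser / AGT Ser — identical.
Codon 5: TAC Tyr / TAC Tyr — identical.
Codon 6: CCT Pro / CCA Pro — synonymous.
Codon 7: GTG Val / GTA Val — synonymous.
Synonymous differences: 2.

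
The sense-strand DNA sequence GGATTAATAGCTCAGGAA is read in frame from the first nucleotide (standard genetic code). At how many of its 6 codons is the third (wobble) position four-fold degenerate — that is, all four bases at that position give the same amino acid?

Codon 1 GGA (Gly): third position 4-fold.
Codon 2 TTA (Leu): third position 2-fold.
Codon 3 ATA (Ile): third position 3-fold.
Codon 4 GCT (Ala): third position 4-fold.
Codon 5 CAG (Gln): third position 2-fold.
Codon 6 GAA (Glu): third position 2-fold.
Four-fold degenerate third positions: 2.

2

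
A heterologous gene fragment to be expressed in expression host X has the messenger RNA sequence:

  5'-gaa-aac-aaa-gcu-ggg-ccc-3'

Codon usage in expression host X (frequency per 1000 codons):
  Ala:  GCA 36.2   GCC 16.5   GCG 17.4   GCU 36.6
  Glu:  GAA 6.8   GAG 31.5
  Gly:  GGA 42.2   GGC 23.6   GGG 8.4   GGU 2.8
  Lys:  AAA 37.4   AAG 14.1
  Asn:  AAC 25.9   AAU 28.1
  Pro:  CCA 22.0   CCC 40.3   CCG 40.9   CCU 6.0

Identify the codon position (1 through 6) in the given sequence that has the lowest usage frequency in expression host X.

Codon 1 GAA (Glu): 6.8 per 1000.
Codon 2 AAC (Asn): 25.9 per 1000.
Codon 3 AAA (Lys): 37.4 per 1000.
Codon 4 GCU (Ala): 36.6 per 1000.
Codon 5 GGG (Gly): 8.4 per 1000.
Codon 6 CCC (Pro): 40.3 per 1000.
Lowest frequency is 6.8 at codon 1.

1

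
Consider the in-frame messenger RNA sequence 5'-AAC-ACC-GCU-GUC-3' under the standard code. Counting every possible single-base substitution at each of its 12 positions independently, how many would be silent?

10

Codon 1 (AAC, Asn): 1 synonymous substitution.
Codon 2 (ACC, Thr): 3 synonymous substitutions.
Codon 3 (GCU, Ala): 3 synonymous substitutions.
Codon 4 (GUC, Val): 3 synonymous substitutions.
Total: 1 + 3 + 3 + 3 = 10.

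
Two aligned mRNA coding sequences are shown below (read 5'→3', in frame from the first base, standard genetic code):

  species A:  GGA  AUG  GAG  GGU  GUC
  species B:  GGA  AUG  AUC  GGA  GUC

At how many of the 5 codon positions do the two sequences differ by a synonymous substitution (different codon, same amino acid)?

Codon 1: GGA Gly / GGA Gly — identical.
Codon 2: AUG Met / AUG Met — identical.
Codon 3: GAG Glu / AUC Ile — nonsynonymous.
Codon 4: GGU Gly / GGA Gly — synonymous.
Codon 5: GUC Val / GUC Val — identical.
Synonymous differences: 1.

1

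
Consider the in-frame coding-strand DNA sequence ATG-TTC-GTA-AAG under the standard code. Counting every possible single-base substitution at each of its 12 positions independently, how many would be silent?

Codon 1 (ATG, Met): 0 synonymous substitutions.
Codon 2 (TTC, Phe): 1 synonymous substitution.
Codon 3 (GTA, Val): 3 synonymous substitutions.
Codon 4 (AAG, Lys): 1 synonymous substitution.
Total: 0 + 1 + 3 + 1 = 5.

5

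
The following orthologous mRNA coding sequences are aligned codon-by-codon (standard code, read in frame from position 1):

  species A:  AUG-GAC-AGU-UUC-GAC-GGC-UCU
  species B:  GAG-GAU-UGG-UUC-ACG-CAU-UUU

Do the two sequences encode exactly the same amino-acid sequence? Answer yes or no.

no

Codon 1: AUG Met / GAG Glu — nonsynonymous.
Codon 2: GAC Asp / GAU Asp — synonymous.
Codon 3: AGU Ser / UGG Trp — nonsynonymous.
Codon 4: UUC Phe / UUC Phe — identical.
Codon 5: GAC Asp / ACG Thr — nonsynonymous.
Codon 6: GGC Gly / CAU His — nonsynonymous.
Codon 7: UCU Ser / UUU Phe — nonsynonymous.
Nonsynonymous differences: 5 → different protein.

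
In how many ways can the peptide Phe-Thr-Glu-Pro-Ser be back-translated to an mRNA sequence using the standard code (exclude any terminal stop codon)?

Phe: 2 codons.
Thr: 4 codons.
Glu: 2 codons.
Pro: 4 codons.
Ser: 6 codons.
2 × 4 × 2 × 4 × 6 = 384.

384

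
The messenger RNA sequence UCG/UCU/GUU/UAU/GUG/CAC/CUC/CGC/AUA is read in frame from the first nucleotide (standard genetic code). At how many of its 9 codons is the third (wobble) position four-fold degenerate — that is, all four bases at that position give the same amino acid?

6

Codon 1 UCG (Ser): third position 4-fold.
Codon 2 UCU (Ser): third position 4-fold.
Codon 3 GUU (Val): third position 4-fold.
Codon 4 UAU (Tyr): third position 2-fold.
Codon 5 GUG (Val): third position 4-fold.
Codon 6 CAC (His): third position 2-fold.
Codon 7 CUC (Leu): third position 4-fold.
Codon 8 CGC (Arg): third position 4-fold.
Codon 9 AUA (Ile): third position 3-fold.
Four-fold degenerate third positions: 6.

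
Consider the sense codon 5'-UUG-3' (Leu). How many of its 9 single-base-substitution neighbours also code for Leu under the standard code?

Position 1: CUG → 1 synonymous.
Position 2: none → 0 synonymous.
Position 3: UUA → 1 synonymous.
Total: 1 + 0 + 1 = 2.

2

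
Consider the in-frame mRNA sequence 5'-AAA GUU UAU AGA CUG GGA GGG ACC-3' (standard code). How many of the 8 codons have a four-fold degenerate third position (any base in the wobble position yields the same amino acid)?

Codon 1 AAA (Lys): third position 2-fold.
Codon 2 GUU (Val): third position 4-fold.
Codon 3 UAU (Tyr): third position 2-fold.
Codon 4 AGA (Arg): third position 2-fold.
Codon 5 CUG (Leu): third position 4-fold.
Codon 6 GGA (Gly): third position 4-fold.
Codon 7 GGG (Gly): third position 4-fold.
Codon 8 ACC (Thr): third position 4-fold.
Four-fold degenerate third positions: 5.

5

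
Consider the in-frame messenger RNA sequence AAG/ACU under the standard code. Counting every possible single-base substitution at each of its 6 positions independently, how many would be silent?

Codon 1 (AAG, Lys): 1 synonymous substitution.
Codon 2 (ACU, Thr): 3 synonymous substitutions.
Total: 1 + 3 = 4.

4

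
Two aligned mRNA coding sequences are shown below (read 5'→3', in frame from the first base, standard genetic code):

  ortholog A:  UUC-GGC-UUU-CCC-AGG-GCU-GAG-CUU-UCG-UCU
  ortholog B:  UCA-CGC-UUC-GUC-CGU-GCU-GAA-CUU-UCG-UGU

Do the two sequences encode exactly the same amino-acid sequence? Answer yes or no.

Codon 1: UUC Phe / UCA Ser — nonsynonymous.
Codon 2: GGC Gly / CGC Arg — nonsynonymous.
Codon 3: UUU Phe / UUC Phe — synonymous.
Codon 4: CCC Pro / GUC Val — nonsynonymous.
Codon 5: AGG Arg / CGU Arg — synonymous.
Codon 6: GCU Ala / GCU Ala — identical.
Codon 7: GAG Glu / GAA Glu — synonymous.
Codon 8: CUU Leu / CUU Leu — identical.
Codon 9: UCG Ser / UCG Ser — identical.
Codon 10: UCU Ser / UGU Cys — nonsynonymous.
Nonsynonymous differences: 4 → different protein.

no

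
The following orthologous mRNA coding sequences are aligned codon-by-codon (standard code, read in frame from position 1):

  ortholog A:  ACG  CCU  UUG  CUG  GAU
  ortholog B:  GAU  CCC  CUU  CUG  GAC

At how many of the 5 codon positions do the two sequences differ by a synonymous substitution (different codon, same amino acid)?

3

Codon 1: ACG Thr / GAU Asp — nonsynonymous.
Codon 2: CCU Pro / CCC Pro — synonymous.
Codon 3: UUG Leu / CUU Leu — synonymous.
Codon 4: CUG Leu / CUG Leu — identical.
Codon 5: GAU Asp / GAC Asp — synonymous.
Synonymous differences: 3.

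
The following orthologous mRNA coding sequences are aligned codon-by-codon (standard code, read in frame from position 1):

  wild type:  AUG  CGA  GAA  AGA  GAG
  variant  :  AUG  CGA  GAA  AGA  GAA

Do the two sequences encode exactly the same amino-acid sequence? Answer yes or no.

yes

Codon 1: AUG Met / AUG Met — identical.
Codon 2: CGA Arg / CGA Arg — identical.
Codon 3: GAA Glu / GAA Glu — identical.
Codon 4: AGA Arg / AGA Arg — identical.
Codon 5: GAG Glu / GAA Glu — synonymous.
Nonsynonymous differences: 0 → same protein.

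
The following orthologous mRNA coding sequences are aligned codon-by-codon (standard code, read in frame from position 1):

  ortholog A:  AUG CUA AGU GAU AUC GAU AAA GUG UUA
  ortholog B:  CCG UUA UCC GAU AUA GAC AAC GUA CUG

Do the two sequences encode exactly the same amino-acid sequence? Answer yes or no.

Codon 1: AUG Met / CCG Pro — nonsynonymous.
Codon 2: CUA Leu / UUA Leu — synonymous.
Codon 3: AGU Ser / UCC Ser — synonymous.
Codon 4: GAU Asp / GAU Asp — identical.
Codon 5: AUC Ile / AUA Ile — synonymous.
Codon 6: GAU Asp / GAC Asp — synonymous.
Codon 7: AAA Lys / AAC Asn — nonsynonymous.
Codon 8: GUG Val / GUA Val — synonymous.
Codon 9: UUA Leu / CUG Leu — synonymous.
Nonsynonymous differences: 2 → different protein.

no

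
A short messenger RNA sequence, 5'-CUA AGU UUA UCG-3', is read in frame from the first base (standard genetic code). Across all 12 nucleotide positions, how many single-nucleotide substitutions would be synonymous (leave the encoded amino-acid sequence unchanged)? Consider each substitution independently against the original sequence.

Codon 1 (CUA, Leu): 4 synonymous substitutions.
Codon 2 (AGU, Ser): 1 synonymous substitution.
Codon 3 (UUA, Leu): 2 synonymous substitutions.
Codon 4 (UCG, Ser): 3 synonymous substitutions.
Total: 4 + 1 + 2 + 3 = 10.

10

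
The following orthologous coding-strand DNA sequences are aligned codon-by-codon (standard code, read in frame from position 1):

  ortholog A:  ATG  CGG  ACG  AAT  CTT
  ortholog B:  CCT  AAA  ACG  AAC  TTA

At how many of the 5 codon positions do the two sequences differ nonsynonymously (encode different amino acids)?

2

Codon 1: ATG Met / CCT Pro — nonsynonymous.
Codon 2: CGG Arg / AAA Lys — nonsynonymous.
Codon 3: ACG Thr / ACG Thr — identical.
Codon 4: AAT Asn / AAC Asn — synonymous.
Codon 5: CTT Leu / TTA Leu — synonymous.
Nonsynonymous differences: 2.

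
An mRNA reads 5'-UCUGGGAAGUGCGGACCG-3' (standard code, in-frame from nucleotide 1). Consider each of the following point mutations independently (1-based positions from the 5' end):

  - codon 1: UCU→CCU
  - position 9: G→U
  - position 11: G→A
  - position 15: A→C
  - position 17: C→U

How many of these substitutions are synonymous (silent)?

1

Codon 1: UCU (Ser) → CCU (Pro) — missense.
Codon 3: AAG (Lys) → AAU (Asn) — missense.
Codon 4: UGC (Cys) → UAC (Tyr) — missense.
Codon 5: GGA (Gly) → GGC (Gly) — synonymous.
Codon 6: CCG (Pro) → CUG (Leu) — missense.
Synonymous: 1 of 5.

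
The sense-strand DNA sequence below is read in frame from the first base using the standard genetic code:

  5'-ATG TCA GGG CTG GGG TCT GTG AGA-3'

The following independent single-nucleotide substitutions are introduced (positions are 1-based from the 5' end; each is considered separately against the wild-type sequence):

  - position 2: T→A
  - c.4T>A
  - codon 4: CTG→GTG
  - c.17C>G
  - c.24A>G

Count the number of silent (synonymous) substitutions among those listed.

Codon 1: ATG (Met) → AAG (Lys) — missense.
Codon 2: TCA (Ser) → ACA (Thr) — missense.
Codon 4: CTG (Leu) → GTG (Val) — missense.
Codon 6: TCT (Ser) → TGT (Cys) — missense.
Codon 8: AGA (Arg) → AGG (Arg) — synonymous.
Synonymous: 1 of 5.

1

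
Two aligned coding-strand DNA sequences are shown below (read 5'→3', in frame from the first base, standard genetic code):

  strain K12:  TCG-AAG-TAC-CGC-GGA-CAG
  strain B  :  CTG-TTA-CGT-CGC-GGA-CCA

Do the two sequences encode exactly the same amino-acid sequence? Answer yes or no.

no

Codon 1: TCG Ser / CTG Leu — nonsynonymous.
Codon 2: AAG Lys / TTA Leu — nonsynonymous.
Codon 3: TAC Tyr / CGT Arg — nonsynonymous.
Codon 4: CGC Arg / CGC Arg — identical.
Codon 5: GGA Gly / GGA Gly — identical.
Codon 6: CAG Gln / CCA Pro — nonsynonymous.
Nonsynonymous differences: 4 → different protein.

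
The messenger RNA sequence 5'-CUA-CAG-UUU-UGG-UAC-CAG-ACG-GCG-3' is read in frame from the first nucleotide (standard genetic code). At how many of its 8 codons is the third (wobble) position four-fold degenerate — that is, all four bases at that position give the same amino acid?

Codon 1 CUA (Leu): third position 4-fold.
Codon 2 CAG (Gln): third position 2-fold.
Codon 3 UUU (Phe): third position 2-fold.
Codon 4 UGG (Trp): third position 1-fold.
Codon 5 UAC (Tyr): third position 2-fold.
Codon 6 CAG (Gln): third position 2-fold.
Codon 7 ACG (Thr): third position 4-fold.
Codon 8 GCG (Ala): third position 4-fold.
Four-fold degenerate third positions: 3.

3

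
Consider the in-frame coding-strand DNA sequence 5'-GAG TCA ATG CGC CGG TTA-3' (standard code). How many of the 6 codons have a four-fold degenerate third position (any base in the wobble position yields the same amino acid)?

3

Codon 1 GAG (Glu): third position 2-fold.
Codon 2 TCA (Ser): third position 4-fold.
Codon 3 ATG (Met): third position 1-fold.
Codon 4 CGC (Arg): third position 4-fold.
Codon 5 CGG (Arg): third position 4-fold.
Codon 6 TTA (Leu): third position 2-fold.
Four-fold degenerate third positions: 3.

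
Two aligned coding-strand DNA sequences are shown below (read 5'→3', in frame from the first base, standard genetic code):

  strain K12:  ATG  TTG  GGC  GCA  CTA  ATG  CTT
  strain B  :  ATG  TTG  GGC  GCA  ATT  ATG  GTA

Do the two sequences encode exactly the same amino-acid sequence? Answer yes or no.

Codon 1: ATG Met / ATG Met — identical.
Codon 2: TTG Leu / TTG Leu — identical.
Codon 3: GGC Gly / GGC Gly — identical.
Codon 4: GCA Ala / GCA Ala — identical.
Codon 5: CTA Leu / ATT Ile — nonsynonymous.
Codon 6: ATG Met / ATG Met — identical.
Codon 7: CTT Leu / GTA Val — nonsynonymous.
Nonsynonymous differences: 2 → different protein.

no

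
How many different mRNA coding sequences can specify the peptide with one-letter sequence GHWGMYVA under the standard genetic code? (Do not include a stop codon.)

Gly: 4 codons.
His: 2 codons.
Trp: 1 codon.
Gly: 4 codons.
Met: 1 codon.
Tyr: 2 codons.
Val: 4 codons.
Ala: 4 codons.
4 × 2 × 1 × 4 × 1 × 2 × 4 × 4 = 1024.

1024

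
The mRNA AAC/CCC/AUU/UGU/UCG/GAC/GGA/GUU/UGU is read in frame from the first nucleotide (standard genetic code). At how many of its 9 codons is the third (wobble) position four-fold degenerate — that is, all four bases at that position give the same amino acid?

Codon 1 AAC (Asn): third position 2-fold.
Codon 2 CCC (Pro): third position 4-fold.
Codon 3 AUU (Ile): third position 3-fold.
Codon 4 UGU (Cys): third position 2-fold.
Codon 5 UCG (Ser): third position 4-fold.
Codon 6 GAC (Asp): third position 2-fold.
Codon 7 GGA (Gly): third position 4-fold.
Codon 8 GUU (Val): third position 4-fold.
Codon 9 UGU (Cys): third position 2-fold.
Four-fold degenerate third positions: 4.

4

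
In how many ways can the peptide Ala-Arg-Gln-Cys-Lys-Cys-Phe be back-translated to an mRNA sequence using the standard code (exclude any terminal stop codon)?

Ala: 4 codons.
Arg: 6 codons.
Gln: 2 codons.
Cys: 2 codons.
Lys: 2 codons.
Cys: 2 codons.
Phe: 2 codons.
4 × 6 × 2 × 2 × 2 × 2 × 2 = 768.

768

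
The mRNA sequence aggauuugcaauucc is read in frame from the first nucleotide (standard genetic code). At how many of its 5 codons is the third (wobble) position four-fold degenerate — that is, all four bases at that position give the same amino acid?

1

Codon 1 AGG (Arg): third position 2-fold.
Codon 2 AUU (Ile): third position 3-fold.
Codon 3 UGC (Cys): third position 2-fold.
Codon 4 AAU (Asn): third position 2-fold.
Codon 5 UCC (Ser): third position 4-fold.
Four-fold degenerate third positions: 1.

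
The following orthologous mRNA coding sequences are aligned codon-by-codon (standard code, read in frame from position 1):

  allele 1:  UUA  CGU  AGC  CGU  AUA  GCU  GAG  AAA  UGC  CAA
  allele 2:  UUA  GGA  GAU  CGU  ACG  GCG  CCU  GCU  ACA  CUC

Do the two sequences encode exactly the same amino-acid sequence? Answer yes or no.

no

Codon 1: UUA Leu / UUA Leu — identical.
Codon 2: CGU Arg / GGA Gly — nonsynonymous.
Codon 3: AGC Ser / GAU Asp — nonsynonymous.
Codon 4: CGU Arg / CGU Arg — identical.
Codon 5: AUA Ile / ACG Thr — nonsynonymous.
Codon 6: GCU Ala / GCG Ala — synonymous.
Codon 7: GAG Glu / CCU Pro — nonsynonymous.
Codon 8: AAA Lys / GCU Ala — nonsynonymous.
Codon 9: UGC Cys / ACA Thr — nonsynonymous.
Codon 10: CAA Gln / CUC Leu — nonsynonymous.
Nonsynonymous differences: 7 → different protein.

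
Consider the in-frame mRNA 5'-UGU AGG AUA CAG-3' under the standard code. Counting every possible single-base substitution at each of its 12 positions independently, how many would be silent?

6

Codon 1 (UGU, Cys): 1 synonymous substitution.
Codon 2 (AGG, Arg): 2 synonymous substitutions.
Codon 3 (AUA, Ile): 2 synonymous substitutions.
Codon 4 (CAG, Gln): 1 synonymous substitution.
Total: 1 + 2 + 2 + 1 = 6.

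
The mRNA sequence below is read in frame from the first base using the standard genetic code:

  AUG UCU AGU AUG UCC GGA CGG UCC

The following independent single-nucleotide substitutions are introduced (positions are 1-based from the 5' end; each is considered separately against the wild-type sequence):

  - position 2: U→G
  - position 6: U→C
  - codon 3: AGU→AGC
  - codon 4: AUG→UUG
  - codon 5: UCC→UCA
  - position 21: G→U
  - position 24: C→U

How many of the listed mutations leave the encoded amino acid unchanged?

5

Codon 1: AUG (Met) → AGG (Arg) — missense.
Codon 2: UCU (Ser) → UCC (Ser) — synonymous.
Codon 3: AGU (Ser) → AGC (Ser) — synonymous.
Codon 4: AUG (Met) → UUG (Leu) — missense.
Codon 5: UCC (Ser) → UCA (Ser) — synonymous.
Codon 7: CGG (Arg) → CGU (Arg) — synonymous.
Codon 8: UCC (Ser) → UCU (Ser) — synonymous.
Synonymous: 5 of 7.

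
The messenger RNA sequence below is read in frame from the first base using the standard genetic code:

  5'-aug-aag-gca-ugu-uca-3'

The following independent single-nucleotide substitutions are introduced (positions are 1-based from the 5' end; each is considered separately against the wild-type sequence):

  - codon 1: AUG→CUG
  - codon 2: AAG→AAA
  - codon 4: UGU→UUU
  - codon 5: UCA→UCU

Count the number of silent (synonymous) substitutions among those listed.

2

Codon 1: AUG (Met) → CUG (Leu) — missense.
Codon 2: AAG (Lys) → AAA (Lys) — synonymous.
Codon 4: UGU (Cys) → UUU (Phe) — missense.
Codon 5: UCA (Ser) → UCU (Ser) — synonymous.
Synonymous: 2 of 4.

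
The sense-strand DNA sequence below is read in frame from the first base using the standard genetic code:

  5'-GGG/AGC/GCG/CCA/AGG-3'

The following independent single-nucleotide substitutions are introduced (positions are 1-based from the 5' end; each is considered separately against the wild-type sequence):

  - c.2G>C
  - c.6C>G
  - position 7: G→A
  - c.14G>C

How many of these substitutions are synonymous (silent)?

0

Codon 1: GGG (Gly) → GCG (Ala) — missense.
Codon 2: AGC (Ser) → AGG (Arg) — missense.
Codon 3: GCG (Ala) → ACG (Thr) — missense.
Codon 5: AGG (Arg) → ACG (Thr) — missense.
Synonymous: 0 of 4.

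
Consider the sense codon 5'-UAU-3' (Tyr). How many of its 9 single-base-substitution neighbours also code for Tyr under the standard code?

Position 1: none → 0 synonymous.
Position 2: none → 0 synonymous.
Position 3: UAC → 1 synonymous.
Total: 0 + 0 + 1 = 1.

1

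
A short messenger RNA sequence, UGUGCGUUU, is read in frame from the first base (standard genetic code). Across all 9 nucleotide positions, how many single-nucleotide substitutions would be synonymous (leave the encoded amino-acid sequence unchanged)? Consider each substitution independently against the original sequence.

Codon 1 (UGU, Cys): 1 synonymous substitution.
Codon 2 (GCG, Ala): 3 synonymous substitutions.
Codon 3 (UUU, Phe): 1 synonymous substitution.
Total: 1 + 3 + 1 = 5.

5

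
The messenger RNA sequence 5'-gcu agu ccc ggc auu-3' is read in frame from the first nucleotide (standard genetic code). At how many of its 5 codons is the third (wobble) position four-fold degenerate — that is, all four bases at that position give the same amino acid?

Codon 1 GCU (Ala): third position 4-fold.
Codon 2 AGU (Ser): third position 2-fold.
Codon 3 CCC (Pro): third position 4-fold.
Codon 4 GGC (Gly): third position 4-fold.
Codon 5 AUU (Ile): third position 3-fold.
Four-fold degenerate third positions: 3.

3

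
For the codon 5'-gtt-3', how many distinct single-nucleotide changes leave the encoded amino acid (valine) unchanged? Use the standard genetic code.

3

Position 1: none → 0 synonymous.
Position 2: none → 0 synonymous.
Position 3: GTC, GTA, GTG → 3 synonymous.
Total: 0 + 0 + 3 = 3.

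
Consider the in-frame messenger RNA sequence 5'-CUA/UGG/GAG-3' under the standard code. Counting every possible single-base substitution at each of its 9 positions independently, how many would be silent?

5

Codon 1 (CUA, Leu): 4 synonymous substitutions.
Codon 2 (UGG, Trp): 0 synonymous substitutions.
Codon 3 (GAG, Glu): 1 synonymous substitution.
Total: 4 + 0 + 1 = 5.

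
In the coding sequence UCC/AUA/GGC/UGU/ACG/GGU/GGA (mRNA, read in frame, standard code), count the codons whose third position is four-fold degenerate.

Codon 1 UCC (Ser): third position 4-fold.
Codon 2 AUA (Ile): third position 3-fold.
Codon 3 GGC (Gly): third position 4-fold.
Codon 4 UGU (Cys): third position 2-fold.
Codon 5 ACG (Thr): third position 4-fold.
Codon 6 GGU (Gly): third position 4-fold.
Codon 7 GGA (Gly): third position 4-fold.
Four-fold degenerate third positions: 5.

5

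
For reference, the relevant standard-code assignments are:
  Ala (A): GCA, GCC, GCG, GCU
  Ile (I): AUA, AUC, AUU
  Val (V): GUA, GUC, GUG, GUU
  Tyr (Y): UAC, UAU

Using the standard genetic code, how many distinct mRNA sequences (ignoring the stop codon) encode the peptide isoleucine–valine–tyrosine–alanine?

Ile: 3 codons.
Val: 4 codons.
Tyr: 2 codons.
Ala: 4 codons.
3 × 4 × 2 × 4 = 96.

96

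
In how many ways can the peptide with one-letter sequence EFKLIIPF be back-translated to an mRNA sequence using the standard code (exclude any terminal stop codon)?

3456

Glu: 2 codons.
Phe: 2 codons.
Lys: 2 codons.
Leu: 6 codons.
Ile: 3 codons.
Ile: 3 codons.
Pro: 4 codons.
Phe: 2 codons.
2 × 2 × 2 × 6 × 3 × 3 × 4 × 2 = 3456.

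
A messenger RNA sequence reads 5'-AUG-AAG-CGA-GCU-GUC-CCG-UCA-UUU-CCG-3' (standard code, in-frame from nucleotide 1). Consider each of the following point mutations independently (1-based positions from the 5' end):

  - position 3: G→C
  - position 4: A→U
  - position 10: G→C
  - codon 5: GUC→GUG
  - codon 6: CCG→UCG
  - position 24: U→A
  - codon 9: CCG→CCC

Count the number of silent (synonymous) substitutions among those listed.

2

Codon 1: AUG (Met) → AUC (Ile) — missense.
Codon 2: AAG (Lys) → UAG (Stop) — nonsense.
Codon 4: GCU (Ala) → CCU (Pro) — missense.
Codon 5: GUC (Val) → GUG (Val) — synonymous.
Codon 6: CCG (Pro) → UCG (Ser) — missense.
Codon 8: UUU (Phe) → UUA (Leu) — missense.
Codon 9: CCG (Pro) → CCC (Pro) — synonymous.
Synonymous: 2 of 7.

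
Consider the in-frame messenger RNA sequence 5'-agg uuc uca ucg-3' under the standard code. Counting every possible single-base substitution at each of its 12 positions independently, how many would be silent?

Codon 1 (AGG, Arg): 2 synonymous substitutions.
Codon 2 (UUC, Phe): 1 synonymous substitution.
Codon 3 (UCA, Ser): 3 synonymous substitutions.
Codon 4 (UCG, Ser): 3 synonymous substitutions.
Total: 2 + 1 + 3 + 3 = 9.

9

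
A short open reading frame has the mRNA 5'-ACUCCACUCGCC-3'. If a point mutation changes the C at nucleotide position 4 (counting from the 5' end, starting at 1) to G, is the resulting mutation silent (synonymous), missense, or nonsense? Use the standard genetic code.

missense

Position 4 falls in codon 2: CCA → Pro.
After the substitution the codon is GCA → Ala.
Pro ≠ Ala, so this is a missense mutation.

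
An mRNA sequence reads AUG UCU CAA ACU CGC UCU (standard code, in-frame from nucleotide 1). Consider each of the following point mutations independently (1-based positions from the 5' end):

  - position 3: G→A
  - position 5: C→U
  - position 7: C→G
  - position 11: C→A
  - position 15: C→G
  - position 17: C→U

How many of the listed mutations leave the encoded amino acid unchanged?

Codon 1: AUG (Met) → AUA (Ile) — missense.
Codon 2: UCU (Ser) → UUU (Phe) — missense.
Codon 3: CAA (Gln) → GAA (Glu) — missense.
Codon 4: ACU (Thr) → AAU (Asn) — missense.
Codon 5: CGC (Arg) → CGG (Arg) — synonymous.
Codon 6: UCU (Ser) → UUU (Phe) — missense.
Synonymous: 1 of 6.

1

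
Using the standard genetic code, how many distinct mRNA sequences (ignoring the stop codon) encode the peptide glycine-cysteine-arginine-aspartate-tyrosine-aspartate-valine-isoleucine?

Gly: 4 codons.
Cys: 2 codons.
Arg: 6 codons.
Asp: 2 codons.
Tyr: 2 codons.
Asp: 2 codons.
Val: 4 codons.
Ile: 3 codons.
4 × 2 × 6 × 2 × 2 × 2 × 4 × 3 = 4608.

4608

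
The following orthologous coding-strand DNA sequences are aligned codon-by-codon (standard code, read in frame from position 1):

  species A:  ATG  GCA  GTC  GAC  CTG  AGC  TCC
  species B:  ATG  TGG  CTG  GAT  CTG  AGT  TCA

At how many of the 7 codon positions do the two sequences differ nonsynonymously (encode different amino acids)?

2

Codon 1: ATG Met / ATG Met — identical.
Codon 2: GCA Ala / TGG Trp — nonsynonymous.
Codon 3: GTC Val / CTG Leu — nonsynonymous.
Codon 4: GAC Asp / GAT Asp — synonymous.
Codon 5: CTG Leu / CTG Leu — identical.
Codon 6: AGC Ser / AGT Ser — synonymous.
Codon 7: TCC Ser / TCA Ser — synonymous.
Nonsynonymous differences: 2.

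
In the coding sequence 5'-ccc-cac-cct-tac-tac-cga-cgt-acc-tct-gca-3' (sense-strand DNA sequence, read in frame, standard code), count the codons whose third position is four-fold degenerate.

Codon 1 CCC (Pro): third position 4-fold.
Codon 2 CAC (His): third position 2-fold.
Codon 3 CCT (Pro): third position 4-fold.
Codon 4 TAC (Tyr): third position 2-fold.
Codon 5 TAC (Tyr): third position 2-fold.
Codon 6 CGA (Arg): third position 4-fold.
Codon 7 CGT (Arg): third position 4-fold.
Codon 8 ACC (Thr): third position 4-fold.
Codon 9 TCT (Ser): third position 4-fold.
Codon 10 GCA (Ala): third position 4-fold.
Four-fold degenerate third positions: 7.

7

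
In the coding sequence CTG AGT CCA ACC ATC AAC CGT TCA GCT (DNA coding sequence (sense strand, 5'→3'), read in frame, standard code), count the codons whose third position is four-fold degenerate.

6

Codon 1 CTG (Leu): third position 4-fold.
Codon 2 AGT (Ser): third position 2-fold.
Codon 3 CCA (Pro): third position 4-fold.
Codon 4 ACC (Thr): third position 4-fold.
Codon 5 ATC (Ile): third position 3-fold.
Codon 6 AAC (Asn): third position 2-fold.
Codon 7 CGT (Arg): third position 4-fold.
Codon 8 TCA (Ser): third position 4-fold.
Codon 9 GCT (Ala): third position 4-fold.
Four-fold degenerate third positions: 6.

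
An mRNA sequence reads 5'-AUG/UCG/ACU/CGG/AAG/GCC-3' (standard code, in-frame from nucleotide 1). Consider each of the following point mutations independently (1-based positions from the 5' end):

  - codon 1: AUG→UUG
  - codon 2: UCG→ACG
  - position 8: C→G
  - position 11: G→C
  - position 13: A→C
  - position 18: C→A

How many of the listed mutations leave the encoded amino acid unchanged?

Codon 1: AUG (Met) → UUG (Leu) — missense.
Codon 2: UCG (Ser) → ACG (Thr) — missense.
Codon 3: ACU (Thr) → AGU (Ser) — missense.
Codon 4: CGG (Arg) → CCG (Pro) — missense.
Codon 5: AAG (Lys) → CAG (Gln) — missense.
Codon 6: GCC (Ala) → GCA (Ala) — synonymous.
Synonymous: 1 of 6.

1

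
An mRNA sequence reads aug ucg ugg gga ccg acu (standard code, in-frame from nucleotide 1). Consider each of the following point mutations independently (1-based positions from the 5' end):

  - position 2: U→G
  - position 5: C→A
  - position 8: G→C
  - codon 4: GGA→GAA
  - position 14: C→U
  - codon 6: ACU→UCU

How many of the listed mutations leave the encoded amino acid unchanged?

Codon 1: AUG (Met) → AGG (Arg) — missense.
Codon 2: UCG (Ser) → UAG (Stop) — nonsense.
Codon 3: UGG (Trp) → UCG (Ser) — missense.
Codon 4: GGA (Gly) → GAA (Glu) — missense.
Codon 5: CCG (Pro) → CUG (Leu) — missense.
Codon 6: ACU (Thr) → UCU (Ser) — missense.
Synonymous: 0 of 6.

0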